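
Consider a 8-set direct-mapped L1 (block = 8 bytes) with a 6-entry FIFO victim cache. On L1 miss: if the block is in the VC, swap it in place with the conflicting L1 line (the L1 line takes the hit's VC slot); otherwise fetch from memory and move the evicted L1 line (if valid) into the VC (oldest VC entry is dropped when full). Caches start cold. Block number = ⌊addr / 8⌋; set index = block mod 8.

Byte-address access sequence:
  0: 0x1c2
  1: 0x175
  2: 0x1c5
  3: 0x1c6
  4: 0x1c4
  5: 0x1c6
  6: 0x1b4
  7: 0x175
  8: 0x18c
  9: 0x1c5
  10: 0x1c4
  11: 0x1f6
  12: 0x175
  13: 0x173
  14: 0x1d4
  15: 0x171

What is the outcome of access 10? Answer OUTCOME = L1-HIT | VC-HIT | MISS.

0: 0x1c2 (blk 56, set 0) → MISS  vc=[]
1: 0x175 (blk 46, set 6) → MISS  vc=[]
2: 0x1c5 (blk 56, set 0) → L1-HIT  vc=[]
3: 0x1c6 (blk 56, set 0) → L1-HIT  vc=[]
4: 0x1c4 (blk 56, set 0) → L1-HIT  vc=[]
5: 0x1c6 (blk 56, set 0) → L1-HIT  vc=[]
6: 0x1b4 (blk 54, set 6) → MISS  vc=[46]
7: 0x175 (blk 46, set 6) → VC-HIT  vc=[54]
8: 0x18c (blk 49, set 1) → MISS  vc=[54]
9: 0x1c5 (blk 56, set 0) → L1-HIT  vc=[54]
10: 0x1c4 (blk 56, set 0) → L1-HIT  vc=[54]
11: 0x1f6 (blk 62, set 6) → MISS  vc=[54, 46]
12: 0x175 (blk 46, set 6) → VC-HIT  vc=[54, 62]
13: 0x173 (blk 46, set 6) → L1-HIT  vc=[54, 62]
14: 0x1d4 (blk 58, set 2) → MISS  vc=[54, 62]
15: 0x171 (blk 46, set 6) → L1-HIT  vc=[54, 62]

OUTCOME = L1-HIT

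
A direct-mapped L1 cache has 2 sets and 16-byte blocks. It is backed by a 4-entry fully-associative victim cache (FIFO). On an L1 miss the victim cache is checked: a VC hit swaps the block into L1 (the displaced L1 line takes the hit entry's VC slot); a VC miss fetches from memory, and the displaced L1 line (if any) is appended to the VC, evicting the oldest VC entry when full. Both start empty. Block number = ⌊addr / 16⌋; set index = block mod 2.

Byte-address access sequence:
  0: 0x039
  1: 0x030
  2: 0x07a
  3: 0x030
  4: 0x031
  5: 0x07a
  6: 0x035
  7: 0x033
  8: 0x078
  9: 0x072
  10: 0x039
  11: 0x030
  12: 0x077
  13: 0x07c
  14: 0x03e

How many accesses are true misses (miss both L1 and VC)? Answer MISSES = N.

  [0] addr=0x39 blk=3 s=1: MISS | VC []
  [1] addr=0x30 blk=3 s=1: L1-HIT | VC []
  [2] addr=0x7a blk=7 s=1: MISS | VC [3]
  [3] addr=0x30 blk=3 s=1: VC-HIT | VC [7]
  [4] addr=0x31 blk=3 s=1: L1-HIT | VC [7]
  [5] addr=0x7a blk=7 s=1: VC-HIT | VC [3]
  [6] addr=0x35 blk=3 s=1: VC-HIT | VC [7]
  [7] addr=0x33 blk=3 s=1: L1-HIT | VC [7]
  [8] addr=0x78 blk=7 s=1: VC-HIT | VC [3]
  [9] addr=0x72 blk=7 s=1: L1-HIT | VC [3]
  [10] addr=0x39 blk=3 s=1: VC-HIT | VC [7]
  [11] addr=0x30 blk=3 s=1: L1-HIT | VC [7]
  [12] addr=0x77 blk=7 s=1: VC-HIT | VC [3]
  [13] addr=0x7c blk=7 s=1: L1-HIT | VC [3]
  [14] addr=0x3e blk=3 s=1: VC-HIT | VC [7]

MISSES = 2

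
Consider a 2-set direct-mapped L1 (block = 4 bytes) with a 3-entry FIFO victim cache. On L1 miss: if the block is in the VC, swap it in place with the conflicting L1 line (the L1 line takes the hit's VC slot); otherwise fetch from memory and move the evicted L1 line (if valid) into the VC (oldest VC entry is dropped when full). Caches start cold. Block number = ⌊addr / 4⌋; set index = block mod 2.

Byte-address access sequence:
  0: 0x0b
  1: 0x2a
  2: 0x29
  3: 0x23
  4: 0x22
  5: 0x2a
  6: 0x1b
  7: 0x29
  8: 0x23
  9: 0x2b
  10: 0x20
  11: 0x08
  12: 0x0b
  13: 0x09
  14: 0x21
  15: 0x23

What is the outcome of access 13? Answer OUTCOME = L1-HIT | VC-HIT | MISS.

0: 0xb (blk 2, set 0) → MISS  vc=[]
1: 0x2a (blk 10, set 0) → MISS  vc=[2]
2: 0x29 (blk 10, set 0) → L1-HIT  vc=[2]
3: 0x23 (blk 8, set 0) → MISS  vc=[2, 10]
4: 0x22 (blk 8, set 0) → L1-HIT  vc=[2, 10]
5: 0x2a (blk 10, set 0) → VC-HIT  vc=[2, 8]
6: 0x1b (blk 6, set 0) → MISS  vc=[2, 8, 10]
7: 0x29 (blk 10, set 0) → VC-HIT  vc=[2, 8, 6]
8: 0x23 (blk 8, set 0) → VC-HIT  vc=[2, 10, 6]
9: 0x2b (blk 10, set 0) → VC-HIT  vc=[2, 8, 6]
10: 0x20 (blk 8, set 0) → VC-HIT  vc=[2, 10, 6]
11: 0x8 (blk 2, set 0) → VC-HIT  vc=[8, 10, 6]
12: 0xb (blk 2, set 0) → L1-HIT  vc=[8, 10, 6]
13: 0x9 (blk 2, set 0) → L1-HIT  vc=[8, 10, 6]
14: 0x21 (blk 8, set 0) → VC-HIT  vc=[2, 10, 6]
15: 0x23 (blk 8, set 0) → L1-HIT  vc=[2, 10, 6]

OUTCOME = L1-HIT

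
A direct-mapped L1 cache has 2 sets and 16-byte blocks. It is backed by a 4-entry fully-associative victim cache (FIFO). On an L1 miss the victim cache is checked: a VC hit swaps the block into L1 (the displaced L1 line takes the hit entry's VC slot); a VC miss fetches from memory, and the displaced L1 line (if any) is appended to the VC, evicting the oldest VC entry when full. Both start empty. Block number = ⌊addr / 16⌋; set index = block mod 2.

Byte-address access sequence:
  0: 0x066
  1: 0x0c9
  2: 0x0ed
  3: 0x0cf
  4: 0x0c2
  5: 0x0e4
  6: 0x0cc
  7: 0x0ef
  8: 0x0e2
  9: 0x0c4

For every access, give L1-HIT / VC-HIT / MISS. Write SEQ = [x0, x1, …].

  [0] addr=0x66 blk=6 s=0: MISS | VC []
  [1] addr=0xc9 blk=12 s=0: MISS | VC [6]
  [2] addr=0xed blk=14 s=0: MISS | VC [6, 12]
  [3] addr=0xcf blk=12 s=0: VC-HIT | VC [6, 14]
  [4] addr=0xc2 blk=12 s=0: L1-HIT | VC [6, 14]
  [5] addr=0xe4 blk=14 s=0: VC-HIT | VC [6, 12]
  [6] addr=0xcc blk=12 s=0: VC-HIT | VC [6, 14]
  [7] addr=0xef blk=14 s=0: VC-HIT | VC [6, 12]
  [8] addr=0xe2 blk=14 s=0: L1-HIT | VC [6, 12]
  [9] addr=0xc4 blk=12 s=0: VC-HIT | VC [6, 14]

SEQ = [MISS, MISS, MISS, VC-HIT, L1-HIT, VC-HIT, VC-HIT, VC-HIT, L1-HIT, VC-HIT]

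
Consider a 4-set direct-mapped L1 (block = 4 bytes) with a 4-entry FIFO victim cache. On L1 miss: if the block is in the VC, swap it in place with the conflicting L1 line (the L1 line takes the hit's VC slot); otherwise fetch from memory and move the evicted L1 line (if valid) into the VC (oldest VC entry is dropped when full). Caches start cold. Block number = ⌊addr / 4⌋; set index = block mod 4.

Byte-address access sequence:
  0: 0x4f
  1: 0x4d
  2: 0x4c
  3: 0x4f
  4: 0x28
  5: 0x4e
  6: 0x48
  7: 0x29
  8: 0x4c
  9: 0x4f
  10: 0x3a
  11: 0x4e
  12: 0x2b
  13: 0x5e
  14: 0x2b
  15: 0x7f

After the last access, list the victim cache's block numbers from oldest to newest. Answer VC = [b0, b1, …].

0: 0x4f (blk 19, set 3) → MISS  vc=[]
1: 0x4d (blk 19, set 3) → L1-HIT  vc=[]
2: 0x4c (blk 19, set 3) → L1-HIT  vc=[]
3: 0x4f (blk 19, set 3) → L1-HIT  vc=[]
4: 0x28 (blk 10, set 2) → MISS  vc=[]
5: 0x4e (blk 19, set 3) → L1-HIT  vc=[]
6: 0x48 (blk 18, set 2) → MISS  vc=[10]
7: 0x29 (blk 10, set 2) → VC-HIT  vc=[18]
8: 0x4c (blk 19, set 3) → L1-HIT  vc=[18]
9: 0x4f (blk 19, set 3) → L1-HIT  vc=[18]
10: 0x3a (blk 14, set 2) → MISS  vc=[18, 10]
11: 0x4e (blk 19, set 3) → L1-HIT  vc=[18, 10]
12: 0x2b (blk 10, set 2) → VC-HIT  vc=[18, 14]
13: 0x5e (blk 23, set 3) → MISS  vc=[18, 14, 19]
14: 0x2b (blk 10, set 2) → L1-HIT  vc=[18, 14, 19]
15: 0x7f (blk 31, set 3) → MISS  vc=[18, 14, 19, 23]

VC = [18, 14, 19, 23]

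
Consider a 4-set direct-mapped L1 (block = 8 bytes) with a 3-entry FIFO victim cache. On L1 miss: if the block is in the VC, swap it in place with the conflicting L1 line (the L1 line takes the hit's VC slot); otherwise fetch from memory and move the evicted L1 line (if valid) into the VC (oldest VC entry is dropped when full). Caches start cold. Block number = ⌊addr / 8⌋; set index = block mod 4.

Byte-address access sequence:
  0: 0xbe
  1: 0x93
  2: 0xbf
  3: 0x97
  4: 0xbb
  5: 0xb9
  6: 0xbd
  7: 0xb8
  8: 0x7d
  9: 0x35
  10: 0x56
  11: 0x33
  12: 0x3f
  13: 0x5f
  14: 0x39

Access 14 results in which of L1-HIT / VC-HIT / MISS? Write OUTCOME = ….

  [0] addr=0xbe blk=23 s=3: MISS | VC []
  [1] addr=0x93 blk=18 s=2: MISS | VC []
  [2] addr=0xbf blk=23 s=3: L1-HIT | VC []
  [3] addr=0x97 blk=18 s=2: L1-HIT | VC []
  [4] addr=0xbb blk=23 s=3: L1-HIT | VC []
  [5] addr=0xb9 blk=23 s=3: L1-HIT | VC []
  [6] addr=0xbd blk=23 s=3: L1-HIT | VC []
  [7] addr=0xb8 blk=23 s=3: L1-HIT | VC []
  [8] addr=0x7d blk=15 s=3: MISS | VC [23]
  [9] addr=0x35 blk=6 s=2: MISS | VC [23, 18]
  [10] addr=0x56 blk=10 s=2: MISS | VC [23, 18, 6]
  [11] addr=0x33 blk=6 s=2: VC-HIT | VC [23, 18, 10]
  [12] addr=0x3f blk=7 s=3: MISS | VC [18, 10, 15]
  [13] addr=0x5f blk=11 s=3: MISS | VC [10, 15, 7]
  [14] addr=0x39 blk=7 s=3: VC-HIT | VC [10, 15, 11]

OUTCOME = VC-HIT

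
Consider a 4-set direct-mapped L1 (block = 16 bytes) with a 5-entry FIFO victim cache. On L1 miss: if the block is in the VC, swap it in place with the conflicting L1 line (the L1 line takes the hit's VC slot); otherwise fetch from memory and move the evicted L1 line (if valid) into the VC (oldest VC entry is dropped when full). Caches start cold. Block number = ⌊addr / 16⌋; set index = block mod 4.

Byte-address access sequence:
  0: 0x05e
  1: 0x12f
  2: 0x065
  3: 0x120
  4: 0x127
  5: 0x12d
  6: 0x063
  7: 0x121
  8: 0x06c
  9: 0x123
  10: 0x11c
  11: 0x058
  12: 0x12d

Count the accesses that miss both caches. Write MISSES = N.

MISSES = 4

#0 0x5e→b5/s1 MISS; vc=[]
#1 0x12f→b18/s2 MISS; vc=[]
#2 0x65→b6/s2 MISS; vc=[18]
#3 0x120→b18/s2 VC-HIT; vc=[6]
#4 0x127→b18/s2 L1-HIT; vc=[6]
#5 0x12d→b18/s2 L1-HIT; vc=[6]
#6 0x63→b6/s2 VC-HIT; vc=[18]
#7 0x121→b18/s2 VC-HIT; vc=[6]
#8 0x6c→b6/s2 VC-HIT; vc=[18]
#9 0x123→b18/s2 VC-HIT; vc=[6]
#10 0x11c→b17/s1 MISS; vc=[6,5]
#11 0x58→b5/s1 VC-HIT; vc=[6,17]
#12 0x12d→b18/s2 L1-HIT; vc=[6,17]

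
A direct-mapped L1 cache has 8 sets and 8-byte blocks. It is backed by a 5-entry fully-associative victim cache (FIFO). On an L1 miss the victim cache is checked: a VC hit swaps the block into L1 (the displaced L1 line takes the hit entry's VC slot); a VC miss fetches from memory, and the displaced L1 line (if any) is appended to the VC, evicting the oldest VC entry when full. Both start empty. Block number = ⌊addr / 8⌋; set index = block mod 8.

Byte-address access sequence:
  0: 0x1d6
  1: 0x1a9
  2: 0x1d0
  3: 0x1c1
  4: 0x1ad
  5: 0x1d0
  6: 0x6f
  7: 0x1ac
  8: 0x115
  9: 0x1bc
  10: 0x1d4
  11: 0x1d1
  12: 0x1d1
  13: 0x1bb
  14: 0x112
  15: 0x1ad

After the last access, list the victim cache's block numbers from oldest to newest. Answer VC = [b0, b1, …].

#0 0x1d6→b58/s2 MISS; vc=[]
#1 0x1a9→b53/s5 MISS; vc=[]
#2 0x1d0→b58/s2 L1-HIT; vc=[]
#3 0x1c1→b56/s0 MISS; vc=[]
#4 0x1ad→b53/s5 L1-HIT; vc=[]
#5 0x1d0→b58/s2 L1-HIT; vc=[]
#6 0x6f→b13/s5 MISS; vc=[53]
#7 0x1ac→b53/s5 VC-HIT; vc=[13]
#8 0x115→b34/s2 MISS; vc=[13,58]
#9 0x1bc→b55/s7 MISS; vc=[13,58]
#10 0x1d4→b58/s2 VC-HIT; vc=[13,34]
#11 0x1d1→b58/s2 L1-HIT; vc=[13,34]
#12 0x1d1→b58/s2 L1-HIT; vc=[13,34]
#13 0x1bb→b55/s7 L1-HIT; vc=[13,34]
#14 0x112→b34/s2 VC-HIT; vc=[13,58]
#15 0x1ad→b53/s5 L1-HIT; vc=[13,58]

VC = [13, 58]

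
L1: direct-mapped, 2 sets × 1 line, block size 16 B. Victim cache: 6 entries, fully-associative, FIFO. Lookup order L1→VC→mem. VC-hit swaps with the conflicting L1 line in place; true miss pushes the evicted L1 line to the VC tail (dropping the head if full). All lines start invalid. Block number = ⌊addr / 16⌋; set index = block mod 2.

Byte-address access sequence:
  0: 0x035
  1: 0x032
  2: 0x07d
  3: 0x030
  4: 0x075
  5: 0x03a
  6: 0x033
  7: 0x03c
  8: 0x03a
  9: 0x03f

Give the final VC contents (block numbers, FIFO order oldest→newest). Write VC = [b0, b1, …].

#0 0x35→b3/s1 MISS; vc=[]
#1 0x32→b3/s1 L1-HIT; vc=[]
#2 0x7d→b7/s1 MISS; vc=[3]
#3 0x30→b3/s1 VC-HIT; vc=[7]
#4 0x75→b7/s1 VC-HIT; vc=[3]
#5 0x3a→b3/s1 VC-HIT; vc=[7]
#6 0x33→b3/s1 L1-HIT; vc=[7]
#7 0x3c→b3/s1 L1-HIT; vc=[7]
#8 0x3a→b3/s1 L1-HIT; vc=[7]
#9 0x3f→b3/s1 L1-HIT; vc=[7]

VC = [7]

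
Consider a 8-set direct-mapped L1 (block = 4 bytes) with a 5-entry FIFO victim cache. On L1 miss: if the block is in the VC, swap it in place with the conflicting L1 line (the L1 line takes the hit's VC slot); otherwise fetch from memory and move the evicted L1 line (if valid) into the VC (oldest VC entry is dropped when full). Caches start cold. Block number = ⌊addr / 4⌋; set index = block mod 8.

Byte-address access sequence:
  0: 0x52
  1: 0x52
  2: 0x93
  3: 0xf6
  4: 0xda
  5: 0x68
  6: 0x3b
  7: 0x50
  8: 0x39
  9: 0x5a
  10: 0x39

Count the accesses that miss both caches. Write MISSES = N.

#0 0x52→b20/s4 MISS; vc=[]
#1 0x52→b20/s4 L1-HIT; vc=[]
#2 0x93→b36/s4 MISS; vc=[20]
#3 0xf6→b61/s5 MISS; vc=[20]
#4 0xda→b54/s6 MISS; vc=[20]
#5 0x68→b26/s2 MISS; vc=[20]
#6 0x3b→b14/s6 MISS; vc=[20,54]
#7 0x50→b20/s4 VC-HIT; vc=[36,54]
#8 0x39→b14/s6 L1-HIT; vc=[36,54]
#9 0x5a→b22/s6 MISS; vc=[36,54,14]
#10 0x39→b14/s6 VC-HIT; vc=[36,54,22]

MISSES = 7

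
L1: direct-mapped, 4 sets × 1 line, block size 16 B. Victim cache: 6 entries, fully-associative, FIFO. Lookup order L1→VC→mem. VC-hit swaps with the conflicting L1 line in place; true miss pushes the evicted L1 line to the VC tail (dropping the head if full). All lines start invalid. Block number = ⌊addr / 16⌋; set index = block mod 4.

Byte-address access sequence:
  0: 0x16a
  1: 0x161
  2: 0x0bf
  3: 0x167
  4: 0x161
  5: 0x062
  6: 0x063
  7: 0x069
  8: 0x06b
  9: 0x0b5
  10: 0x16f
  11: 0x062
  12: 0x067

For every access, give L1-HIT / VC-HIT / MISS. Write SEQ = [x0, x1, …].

SEQ = [MISS, L1-HIT, MISS, L1-HIT, L1-HIT, MISS, L1-HIT, L1-HIT, L1-HIT, L1-HIT, VC-HIT, VC-HIT, L1-HIT]

0: 0x16a (blk 22, set 2) → MISS  vc=[]
1: 0x161 (blk 22, set 2) → L1-HIT  vc=[]
2: 0xbf (blk 11, set 3) → MISS  vc=[]
3: 0x167 (blk 22, set 2) → L1-HIT  vc=[]
4: 0x161 (blk 22, set 2) → L1-HIT  vc=[]
5: 0x62 (blk 6, set 2) → MISS  vc=[22]
6: 0x63 (blk 6, set 2) → L1-HIT  vc=[22]
7: 0x69 (blk 6, set 2) → L1-HIT  vc=[22]
8: 0x6b (blk 6, set 2) → L1-HIT  vc=[22]
9: 0xb5 (blk 11, set 3) → L1-HIT  vc=[22]
10: 0x16f (blk 22, set 2) → VC-HIT  vc=[6]
11: 0x62 (blk 6, set 2) → VC-HIT  vc=[22]
12: 0x67 (blk 6, set 2) → L1-HIT  vc=[22]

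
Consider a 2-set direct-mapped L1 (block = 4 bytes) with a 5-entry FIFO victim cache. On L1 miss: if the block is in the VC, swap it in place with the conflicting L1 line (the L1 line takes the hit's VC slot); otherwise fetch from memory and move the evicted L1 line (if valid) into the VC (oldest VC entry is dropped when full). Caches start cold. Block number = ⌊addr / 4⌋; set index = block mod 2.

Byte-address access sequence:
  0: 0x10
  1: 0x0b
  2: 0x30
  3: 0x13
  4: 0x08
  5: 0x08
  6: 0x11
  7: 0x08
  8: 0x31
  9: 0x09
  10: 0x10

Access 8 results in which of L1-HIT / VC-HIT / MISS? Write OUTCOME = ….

0: 0x10 (blk 4, set 0) → MISS  vc=[]
1: 0xb (blk 2, set 0) → MISS  vc=[4]
2: 0x30 (blk 12, set 0) → MISS  vc=[4, 2]
3: 0x13 (blk 4, set 0) → VC-HIT  vc=[12, 2]
4: 0x8 (blk 2, set 0) → VC-HIT  vc=[12, 4]
5: 0x8 (blk 2, set 0) → L1-HIT  vc=[12, 4]
6: 0x11 (blk 4, set 0) → VC-HIT  vc=[12, 2]
7: 0x8 (blk 2, set 0) → VC-HIT  vc=[12, 4]
8: 0x31 (blk 12, set 0) → VC-HIT  vc=[2, 4]
9: 0x9 (blk 2, set 0) → VC-HIT  vc=[12, 4]
10: 0x10 (blk 4, set 0) → VC-HIT  vc=[12, 2]

OUTCOME = VC-HIT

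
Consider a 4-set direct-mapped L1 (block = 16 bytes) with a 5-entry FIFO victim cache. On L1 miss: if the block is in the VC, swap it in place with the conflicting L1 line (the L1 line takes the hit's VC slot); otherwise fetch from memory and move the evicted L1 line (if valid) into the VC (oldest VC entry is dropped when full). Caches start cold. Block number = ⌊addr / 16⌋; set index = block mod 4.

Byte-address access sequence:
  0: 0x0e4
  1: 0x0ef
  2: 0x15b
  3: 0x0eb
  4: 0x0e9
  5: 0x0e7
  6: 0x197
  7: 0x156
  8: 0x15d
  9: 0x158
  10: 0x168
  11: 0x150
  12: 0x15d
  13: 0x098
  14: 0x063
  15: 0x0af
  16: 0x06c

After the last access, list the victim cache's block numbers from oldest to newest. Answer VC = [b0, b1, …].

VC = [25, 14, 21, 22, 10]

#0 0xe4→b14/s2 MISS; vc=[]
#1 0xef→b14/s2 L1-HIT; vc=[]
#2 0x15b→b21/s1 MISS; vc=[]
#3 0xeb→b14/s2 L1-HIT; vc=[]
#4 0xe9→b14/s2 L1-HIT; vc=[]
#5 0xe7→b14/s2 L1-HIT; vc=[]
#6 0x197→b25/s1 MISS; vc=[21]
#7 0x156→b21/s1 VC-HIT; vc=[25]
#8 0x15d→b21/s1 L1-HIT; vc=[25]
#9 0x158→b21/s1 L1-HIT; vc=[25]
#10 0x168→b22/s2 MISS; vc=[25,14]
#11 0x150→b21/s1 L1-HIT; vc=[25,14]
#12 0x15d→b21/s1 L1-HIT; vc=[25,14]
#13 0x98→b9/s1 MISS; vc=[25,14,21]
#14 0x63→b6/s2 MISS; vc=[25,14,21,22]
#15 0xaf→b10/s2 MISS; vc=[25,14,21,22,6]
#16 0x6c→b6/s2 VC-HIT; vc=[25,14,21,22,10]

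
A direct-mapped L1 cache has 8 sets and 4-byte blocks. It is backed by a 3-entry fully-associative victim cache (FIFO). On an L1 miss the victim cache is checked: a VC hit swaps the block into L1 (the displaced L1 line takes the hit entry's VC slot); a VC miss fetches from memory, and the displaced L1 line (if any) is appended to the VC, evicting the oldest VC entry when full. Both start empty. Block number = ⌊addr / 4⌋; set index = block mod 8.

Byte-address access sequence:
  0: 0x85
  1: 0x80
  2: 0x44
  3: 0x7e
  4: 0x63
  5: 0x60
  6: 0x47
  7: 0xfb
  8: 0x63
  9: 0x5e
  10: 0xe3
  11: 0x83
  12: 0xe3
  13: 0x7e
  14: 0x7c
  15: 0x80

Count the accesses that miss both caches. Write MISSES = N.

0: 0x85 (blk 33, set 1) → MISS  vc=[]
1: 0x80 (blk 32, set 0) → MISS  vc=[]
2: 0x44 (blk 17, set 1) → MISS  vc=[33]
3: 0x7e (blk 31, set 7) → MISS  vc=[33]
4: 0x63 (blk 24, set 0) → MISS  vc=[33, 32]
5: 0x60 (blk 24, set 0) → L1-HIT  vc=[33, 32]
6: 0x47 (blk 17, set 1) → L1-HIT  vc=[33, 32]
7: 0xfb (blk 62, set 6) → MISS  vc=[33, 32]
8: 0x63 (blk 24, set 0) → L1-HIT  vc=[33, 32]
9: 0x5e (blk 23, set 7) → MISS  vc=[33, 32, 31]
10: 0xe3 (blk 56, set 0) → MISS  vc=[32, 31, 24]
11: 0x83 (blk 32, set 0) → VC-HIT  vc=[56, 31, 24]
12: 0xe3 (blk 56, set 0) → VC-HIT  vc=[32, 31, 24]
13: 0x7e (blk 31, set 7) → VC-HIT  vc=[32, 23, 24]
14: 0x7c (blk 31, set 7) → L1-HIT  vc=[32, 23, 24]
15: 0x80 (blk 32, set 0) → VC-HIT  vc=[56, 23, 24]

MISSES = 8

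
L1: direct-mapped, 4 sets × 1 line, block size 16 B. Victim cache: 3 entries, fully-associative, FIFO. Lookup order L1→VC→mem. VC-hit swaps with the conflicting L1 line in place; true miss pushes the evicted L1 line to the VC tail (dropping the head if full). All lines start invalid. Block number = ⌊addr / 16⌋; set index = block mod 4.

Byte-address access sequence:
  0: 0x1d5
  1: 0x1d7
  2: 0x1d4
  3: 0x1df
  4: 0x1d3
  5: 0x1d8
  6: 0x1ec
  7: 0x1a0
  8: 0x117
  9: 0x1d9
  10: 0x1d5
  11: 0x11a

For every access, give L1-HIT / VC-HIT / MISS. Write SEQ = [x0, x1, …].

#0 0x1d5→b29/s1 MISS; vc=[]
#1 0x1d7→b29/s1 L1-HIT; vc=[]
#2 0x1d4→b29/s1 L1-HIT; vc=[]
#3 0x1df→b29/s1 L1-HIT; vc=[]
#4 0x1d3→b29/s1 L1-HIT; vc=[]
#5 0x1d8→b29/s1 L1-HIT; vc=[]
#6 0x1ec→b30/s2 MISS; vc=[]
#7 0x1a0→b26/s2 MISS; vc=[30]
#8 0x117→b17/s1 MISS; vc=[30,29]
#9 0x1d9→b29/s1 VC-HIT; vc=[30,17]
#10 0x1d5→b29/s1 L1-HIT; vc=[30,17]
#11 0x11a→b17/s1 VC-HIT; vc=[30,29]

SEQ = [MISS, L1-HIT, L1-HIT, L1-HIT, L1-HIT, L1-HIT, MISS, MISS, MISS, VC-HIT, L1-HIT, VC-HIT]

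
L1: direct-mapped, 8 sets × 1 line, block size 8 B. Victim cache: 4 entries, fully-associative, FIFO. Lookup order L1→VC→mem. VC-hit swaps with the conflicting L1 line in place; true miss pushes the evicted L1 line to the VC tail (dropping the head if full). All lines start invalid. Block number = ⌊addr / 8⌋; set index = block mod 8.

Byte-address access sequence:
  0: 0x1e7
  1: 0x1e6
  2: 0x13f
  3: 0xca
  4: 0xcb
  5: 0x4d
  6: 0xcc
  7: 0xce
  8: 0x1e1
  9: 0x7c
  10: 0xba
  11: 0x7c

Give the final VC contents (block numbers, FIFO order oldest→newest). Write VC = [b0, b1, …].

VC = [9, 39, 23]

#0 0x1e7→b60/s4 MISS; vc=[]
#1 0x1e6→b60/s4 L1-HIT; vc=[]
#2 0x13f→b39/s7 MISS; vc=[]
#3 0xca→b25/s1 MISS; vc=[]
#4 0xcb→b25/s1 L1-HIT; vc=[]
#5 0x4d→b9/s1 MISS; vc=[25]
#6 0xcc→b25/s1 VC-HIT; vc=[9]
#7 0xce→b25/s1 L1-HIT; vc=[9]
#8 0x1e1→b60/s4 L1-HIT; vc=[9]
#9 0x7c→b15/s7 MISS; vc=[9,39]
#10 0xba→b23/s7 MISS; vc=[9,39,15]
#11 0x7c→b15/s7 VC-HIT; vc=[9,39,23]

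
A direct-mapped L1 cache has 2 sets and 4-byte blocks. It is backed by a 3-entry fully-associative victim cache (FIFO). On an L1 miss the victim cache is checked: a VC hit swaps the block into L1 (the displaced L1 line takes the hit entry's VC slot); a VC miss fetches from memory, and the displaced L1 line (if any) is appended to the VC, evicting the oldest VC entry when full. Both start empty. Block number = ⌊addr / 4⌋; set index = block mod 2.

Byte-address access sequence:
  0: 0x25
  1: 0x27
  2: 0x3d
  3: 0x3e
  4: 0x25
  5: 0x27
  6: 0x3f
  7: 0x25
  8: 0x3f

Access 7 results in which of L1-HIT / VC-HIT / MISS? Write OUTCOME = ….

  [0] addr=0x25 blk=9 s=1: MISS | VC []
  [1] addr=0x27 blk=9 s=1: L1-HIT | VC []
  [2] addr=0x3d blk=15 s=1: MISS | VC [9]
  [3] addr=0x3e blk=15 s=1: L1-HIT | VC [9]
  [4] addr=0x25 blk=9 s=1: VC-HIT | VC [15]
  [5] addr=0x27 blk=9 s=1: L1-HIT | VC [15]
  [6] addr=0x3f blk=15 s=1: VC-HIT | VC [9]
  [7] addr=0x25 blk=9 s=1: VC-HIT | VC [15]
  [8] addr=0x3f blk=15 s=1: VC-HIT | VC [9]

OUTCOME = VC-HIT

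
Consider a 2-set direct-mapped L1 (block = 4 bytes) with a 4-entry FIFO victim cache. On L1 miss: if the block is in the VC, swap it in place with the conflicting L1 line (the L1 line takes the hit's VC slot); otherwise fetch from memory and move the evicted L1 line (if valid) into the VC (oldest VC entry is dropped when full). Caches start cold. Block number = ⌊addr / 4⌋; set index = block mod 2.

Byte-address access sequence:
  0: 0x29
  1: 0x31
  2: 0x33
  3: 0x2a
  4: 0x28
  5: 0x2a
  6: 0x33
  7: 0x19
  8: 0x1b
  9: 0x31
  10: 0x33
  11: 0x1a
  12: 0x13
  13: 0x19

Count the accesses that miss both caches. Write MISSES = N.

MISSES = 4

0: 0x29 (blk 10, set 0) → MISS  vc=[]
1: 0x31 (blk 12, set 0) → MISS  vc=[10]
2: 0x33 (blk 12, set 0) → L1-HIT  vc=[10]
3: 0x2a (blk 10, set 0) → VC-HIT  vc=[12]
4: 0x28 (blk 10, set 0) → L1-HIT  vc=[12]
5: 0x2a (blk 10, set 0) → L1-HIT  vc=[12]
6: 0x33 (blk 12, set 0) → VC-HIT  vc=[10]
7: 0x19 (blk 6, set 0) → MISS  vc=[10, 12]
8: 0x1b (blk 6, set 0) → L1-HIT  vc=[10, 12]
9: 0x31 (blk 12, set 0) → VC-HIT  vc=[10, 6]
10: 0x33 (blk 12, set 0) → L1-HIT  vc=[10, 6]
11: 0x1a (blk 6, set 0) → VC-HIT  vc=[10, 12]
12: 0x13 (blk 4, set 0) → MISS  vc=[10, 12, 6]
13: 0x19 (blk 6, set 0) → VC-HIT  vc=[10, 12, 4]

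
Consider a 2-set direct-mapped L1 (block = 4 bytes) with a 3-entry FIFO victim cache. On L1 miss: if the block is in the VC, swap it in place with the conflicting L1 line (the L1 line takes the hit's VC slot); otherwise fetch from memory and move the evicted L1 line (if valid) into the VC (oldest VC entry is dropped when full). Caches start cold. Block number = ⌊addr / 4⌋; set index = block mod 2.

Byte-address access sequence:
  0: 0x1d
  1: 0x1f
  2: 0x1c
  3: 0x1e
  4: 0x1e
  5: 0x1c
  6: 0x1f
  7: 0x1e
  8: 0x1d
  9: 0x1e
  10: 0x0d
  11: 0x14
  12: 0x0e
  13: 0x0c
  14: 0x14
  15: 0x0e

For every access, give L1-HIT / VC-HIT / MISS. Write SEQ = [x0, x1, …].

  [0] addr=0x1d blk=7 s=1: MISS | VC []
  [1] addr=0x1f blk=7 s=1: L1-HIT | VC []
  [2] addr=0x1c blk=7 s=1: L1-HIT | VC []
  [3] addr=0x1e blk=7 s=1: L1-HIT | VC []
  [4] addr=0x1e blk=7 s=1: L1-HIT | VC []
  [5] addr=0x1c blk=7 s=1: L1-HIT | VC []
  [6] addr=0x1f blk=7 s=1: L1-HIT | VC []
  [7] addr=0x1e blk=7 s=1: L1-HIT | VC []
  [8] addr=0x1d blk=7 s=1: L1-HIT | VC []
  [9] addr=0x1e blk=7 s=1: L1-HIT | VC []
  [10] addr=0xd blk=3 s=1: MISS | VC [7]
  [11] addr=0x14 blk=5 s=1: MISS | VC [7, 3]
  [12] addr=0xe blk=3 s=1: VC-HIT | VC [7, 5]
  [13] addr=0xc blk=3 s=1: L1-HIT | VC [7, 5]
  [14] addr=0x14 blk=5 s=1: VC-HIT | VC [7, 3]
  [15] addr=0xe blk=3 s=1: VC-HIT | VC [7, 5]

SEQ = [MISS, L1-HIT, L1-HIT, L1-HIT, L1-HIT, L1-HIT, L1-HIT, L1-HIT, L1-HIT, L1-HIT, MISS, MISS, VC-HIT, L1-HIT, VC-HIT, VC-HIT]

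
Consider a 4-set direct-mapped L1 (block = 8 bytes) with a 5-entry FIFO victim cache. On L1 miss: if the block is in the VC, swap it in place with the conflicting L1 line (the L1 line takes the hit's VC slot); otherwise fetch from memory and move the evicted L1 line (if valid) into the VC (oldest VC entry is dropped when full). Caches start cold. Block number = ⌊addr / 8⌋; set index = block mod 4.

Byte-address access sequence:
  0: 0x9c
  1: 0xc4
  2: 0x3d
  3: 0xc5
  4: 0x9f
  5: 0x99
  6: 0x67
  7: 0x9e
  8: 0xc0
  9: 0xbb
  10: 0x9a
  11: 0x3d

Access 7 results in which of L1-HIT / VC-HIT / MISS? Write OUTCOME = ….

OUTCOME = L1-HIT

#0 0x9c→b19/s3 MISS; vc=[]
#1 0xc4→b24/s0 MISS; vc=[]
#2 0x3d→b7/s3 MISS; vc=[19]
#3 0xc5→b24/s0 L1-HIT; vc=[19]
#4 0x9f→b19/s3 VC-HIT; vc=[7]
#5 0x99→b19/s3 L1-HIT; vc=[7]
#6 0x67→b12/s0 MISS; vc=[7,24]
#7 0x9e→b19/s3 L1-HIT; vc=[7,24]
#8 0xc0→b24/s0 VC-HIT; vc=[7,12]
#9 0xbb→b23/s3 MISS; vc=[7,12,19]
#10 0x9a→b19/s3 VC-HIT; vc=[7,12,23]
#11 0x3d→b7/s3 VC-HIT; vc=[19,12,23]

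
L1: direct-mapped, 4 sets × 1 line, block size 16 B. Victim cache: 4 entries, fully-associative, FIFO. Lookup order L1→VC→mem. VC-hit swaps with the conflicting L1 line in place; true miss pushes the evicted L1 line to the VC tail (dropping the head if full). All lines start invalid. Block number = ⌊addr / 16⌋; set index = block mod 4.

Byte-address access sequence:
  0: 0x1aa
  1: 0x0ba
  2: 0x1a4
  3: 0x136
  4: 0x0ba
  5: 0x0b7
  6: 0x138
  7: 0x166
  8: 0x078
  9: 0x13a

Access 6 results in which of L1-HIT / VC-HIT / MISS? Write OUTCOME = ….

#0 0x1aa→b26/s2 MISS; vc=[]
#1 0xba→b11/s3 MISS; vc=[]
#2 0x1a4→b26/s2 L1-HIT; vc=[]
#3 0x136→b19/s3 MISS; vc=[11]
#4 0xba→b11/s3 VC-HIT; vc=[19]
#5 0xb7→b11/s3 L1-HIT; vc=[19]
#6 0x138→b19/s3 VC-HIT; vc=[11]
#7 0x166→b22/s2 MISS; vc=[11,26]
#8 0x78→b7/s3 MISS; vc=[11,26,19]
#9 0x13a→b19/s3 VC-HIT; vc=[11,26,7]

OUTCOME = VC-HIT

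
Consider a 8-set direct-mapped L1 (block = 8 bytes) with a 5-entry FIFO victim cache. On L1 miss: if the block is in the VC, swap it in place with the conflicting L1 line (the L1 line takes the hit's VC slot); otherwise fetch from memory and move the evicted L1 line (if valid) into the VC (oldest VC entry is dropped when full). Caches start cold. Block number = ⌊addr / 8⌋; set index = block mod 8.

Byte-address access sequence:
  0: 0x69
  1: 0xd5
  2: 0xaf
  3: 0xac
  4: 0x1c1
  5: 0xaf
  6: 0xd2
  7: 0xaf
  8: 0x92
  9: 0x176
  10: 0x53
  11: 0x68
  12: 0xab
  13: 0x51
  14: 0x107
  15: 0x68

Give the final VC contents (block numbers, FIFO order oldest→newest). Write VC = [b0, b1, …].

  [0] addr=0x69 blk=13 s=5: MISS | VC []
  [1] addr=0xd5 blk=26 s=2: MISS | VC []
  [2] addr=0xaf blk=21 s=5: MISS | VC [13]
  [3] addr=0xac blk=21 s=5: L1-HIT | VC [13]
  [4] addr=0x1c1 blk=56 s=0: MISS | VC [13]
  [5] addr=0xaf blk=21 s=5: L1-HIT | VC [13]
  [6] addr=0xd2 blk=26 s=2: L1-HIT | VC [13]
  [7] addr=0xaf blk=21 s=5: L1-HIT | VC [13]
  [8] addr=0x92 blk=18 s=2: MISS | VC [13, 26]
  [9] addr=0x176 blk=46 s=6: MISS | VC [13, 26]
  [10] addr=0x53 blk=10 s=2: MISS | VC [13, 26, 18]
  [11] addr=0x68 blk=13 s=5: VC-HIT | VC [21, 26, 18]
  [12] addr=0xab blk=21 s=5: VC-HIT | VC [13, 26, 18]
  [13] addr=0x51 blk=10 s=2: L1-HIT | VC [13, 26, 18]
  [14] addr=0x107 blk=32 s=0: MISS | VC [13, 26, 18, 56]
  [15] addr=0x68 blk=13 s=5: VC-HIT | VC [21, 26, 18, 56]

VC = [21, 26, 18, 56]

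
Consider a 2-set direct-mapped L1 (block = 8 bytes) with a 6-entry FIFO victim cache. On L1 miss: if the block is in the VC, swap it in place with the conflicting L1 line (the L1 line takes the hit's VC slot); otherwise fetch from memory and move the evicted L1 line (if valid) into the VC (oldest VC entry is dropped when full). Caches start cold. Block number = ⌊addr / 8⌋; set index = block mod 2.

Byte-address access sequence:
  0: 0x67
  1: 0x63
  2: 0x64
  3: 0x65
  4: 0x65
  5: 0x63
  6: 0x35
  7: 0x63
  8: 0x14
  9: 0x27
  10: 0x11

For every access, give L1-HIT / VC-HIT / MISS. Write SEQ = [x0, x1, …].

SEQ = [MISS, L1-HIT, L1-HIT, L1-HIT, L1-HIT, L1-HIT, MISS, VC-HIT, MISS, MISS, VC-HIT]

  [0] addr=0x67 blk=12 s=0: MISS | VC []
  [1] addr=0x63 blk=12 s=0: L1-HIT | VC []
  [2] addr=0x64 blk=12 s=0: L1-HIT | VC []
  [3] addr=0x65 blk=12 s=0: L1-HIT | VC []
  [4] addr=0x65 blk=12 s=0: L1-HIT | VC []
  [5] addr=0x63 blk=12 s=0: L1-HIT | VC []
  [6] addr=0x35 blk=6 s=0: MISS | VC [12]
  [7] addr=0x63 blk=12 s=0: VC-HIT | VC [6]
  [8] addr=0x14 blk=2 s=0: MISS | VC [6, 12]
  [9] addr=0x27 blk=4 s=0: MISS | VC [6, 12, 2]
  [10] addr=0x11 blk=2 s=0: VC-HIT | VC [6, 12, 4]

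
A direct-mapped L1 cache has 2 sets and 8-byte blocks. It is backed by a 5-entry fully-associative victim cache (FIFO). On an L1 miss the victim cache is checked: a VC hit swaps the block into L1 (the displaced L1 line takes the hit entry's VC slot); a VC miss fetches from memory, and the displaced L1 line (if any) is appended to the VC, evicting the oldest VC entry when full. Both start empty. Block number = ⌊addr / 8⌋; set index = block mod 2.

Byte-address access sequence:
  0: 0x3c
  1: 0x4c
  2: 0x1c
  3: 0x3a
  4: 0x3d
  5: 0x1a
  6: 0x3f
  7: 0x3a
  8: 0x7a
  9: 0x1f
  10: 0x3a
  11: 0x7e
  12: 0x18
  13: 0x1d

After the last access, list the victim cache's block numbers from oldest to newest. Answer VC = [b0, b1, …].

VC = [7, 9, 15]

  [0] addr=0x3c blk=7 s=1: MISS | VC []
  [1] addr=0x4c blk=9 s=1: MISS | VC [7]
  [2] addr=0x1c blk=3 s=1: MISS | VC [7, 9]
  [3] addr=0x3a blk=7 s=1: VC-HIT | VC [3, 9]
  [4] addr=0x3d blk=7 s=1: L1-HIT | VC [3, 9]
  [5] addr=0x1a blk=3 s=1: VC-HIT | VC [7, 9]
  [6] addr=0x3f blk=7 s=1: VC-HIT | VC [3, 9]
  [7] addr=0x3a blk=7 s=1: L1-HIT | VC [3, 9]
  [8] addr=0x7a blk=15 s=1: MISS | VC [3, 9, 7]
  [9] addr=0x1f blk=3 s=1: VC-HIT | VC [15, 9, 7]
  [10] addr=0x3a blk=7 s=1: VC-HIT | VC [15, 9, 3]
  [11] addr=0x7e blk=15 s=1: VC-HIT | VC [7, 9, 3]
  [12] addr=0x18 blk=3 s=1: VC-HIT | VC [7, 9, 15]
  [13] addr=0x1d blk=3 s=1: L1-HIT | VC [7, 9, 15]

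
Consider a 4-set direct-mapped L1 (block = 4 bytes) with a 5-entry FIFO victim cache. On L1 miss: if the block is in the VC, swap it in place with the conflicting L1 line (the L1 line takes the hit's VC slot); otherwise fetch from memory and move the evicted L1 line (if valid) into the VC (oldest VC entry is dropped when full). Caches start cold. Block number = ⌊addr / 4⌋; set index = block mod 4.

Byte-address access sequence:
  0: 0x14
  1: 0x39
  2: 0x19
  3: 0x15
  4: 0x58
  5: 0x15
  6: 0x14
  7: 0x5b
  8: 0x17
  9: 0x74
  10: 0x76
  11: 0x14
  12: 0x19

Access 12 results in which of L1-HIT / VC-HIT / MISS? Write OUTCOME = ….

0: 0x14 (blk 5, set 1) → MISS  vc=[]
1: 0x39 (blk 14, set 2) → MISS  vc=[]
2: 0x19 (blk 6, set 2) → MISS  vc=[14]
3: 0x15 (blk 5, set 1) → L1-HIT  vc=[14]
4: 0x58 (blk 22, set 2) → MISS  vc=[14, 6]
5: 0x15 (blk 5, set 1) → L1-HIT  vc=[14, 6]
6: 0x14 (blk 5, set 1) → L1-HIT  vc=[14, 6]
7: 0x5b (blk 22, set 2) → L1-HIT  vc=[14, 6]
8: 0x17 (blk 5, set 1) → L1-HIT  vc=[14, 6]
9: 0x74 (blk 29, set 1) → MISS  vc=[14, 6, 5]
10: 0x76 (blk 29, set 1) → L1-HIT  vc=[14, 6, 5]
11: 0x14 (blk 5, set 1) → VC-HIT  vc=[14, 6, 29]
12: 0x19 (blk 6, set 2) → VC-HIT  vc=[14, 22, 29]

OUTCOME = VC-HIT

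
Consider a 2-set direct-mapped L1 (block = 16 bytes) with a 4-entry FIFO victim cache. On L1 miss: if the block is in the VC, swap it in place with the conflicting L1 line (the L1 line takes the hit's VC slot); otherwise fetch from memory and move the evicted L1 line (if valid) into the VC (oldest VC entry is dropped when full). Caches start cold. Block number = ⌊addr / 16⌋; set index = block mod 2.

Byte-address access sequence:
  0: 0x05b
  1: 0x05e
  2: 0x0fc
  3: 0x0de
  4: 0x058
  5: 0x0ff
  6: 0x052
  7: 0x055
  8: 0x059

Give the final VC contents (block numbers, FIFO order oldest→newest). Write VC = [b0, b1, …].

#0 0x5b→b5/s1 MISS; vc=[]
#1 0x5e→b5/s1 L1-HIT; vc=[]
#2 0xfc→b15/s1 MISS; vc=[5]
#3 0xde→b13/s1 MISS; vc=[5,15]
#4 0x58→b5/s1 VC-HIT; vc=[13,15]
#5 0xff→b15/s1 VC-HIT; vc=[13,5]
#6 0x52→b5/s1 VC-HIT; vc=[13,15]
#7 0x55→b5/s1 L1-HIT; vc=[13,15]
#8 0x59→b5/s1 L1-HIT; vc=[13,15]

VC = [13, 15]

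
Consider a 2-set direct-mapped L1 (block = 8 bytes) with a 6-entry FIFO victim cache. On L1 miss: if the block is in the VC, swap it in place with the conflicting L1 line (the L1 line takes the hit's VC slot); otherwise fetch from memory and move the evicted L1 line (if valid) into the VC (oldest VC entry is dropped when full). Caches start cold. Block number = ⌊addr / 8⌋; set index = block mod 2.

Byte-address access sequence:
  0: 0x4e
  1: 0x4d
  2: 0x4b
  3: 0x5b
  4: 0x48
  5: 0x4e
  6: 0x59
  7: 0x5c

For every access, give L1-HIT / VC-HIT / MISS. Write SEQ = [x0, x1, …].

0: 0x4e (blk 9, set 1) → MISS  vc=[]
1: 0x4d (blk 9, set 1) → L1-HIT  vc=[]
2: 0x4b (blk 9, set 1) → L1-HIT  vc=[]
3: 0x5b (blk 11, set 1) → MISS  vc=[9]
4: 0x48 (blk 9, set 1) → VC-HIT  vc=[11]
5: 0x4e (blk 9, set 1) → L1-HIT  vc=[11]
6: 0x59 (blk 11, set 1) → VC-HIT  vc=[9]
7: 0x5c (blk 11, set 1) → L1-HIT  vc=[9]

SEQ = [MISS, L1-HIT, L1-HIT, MISS, VC-HIT, L1-HIT, VC-HIT, L1-HIT]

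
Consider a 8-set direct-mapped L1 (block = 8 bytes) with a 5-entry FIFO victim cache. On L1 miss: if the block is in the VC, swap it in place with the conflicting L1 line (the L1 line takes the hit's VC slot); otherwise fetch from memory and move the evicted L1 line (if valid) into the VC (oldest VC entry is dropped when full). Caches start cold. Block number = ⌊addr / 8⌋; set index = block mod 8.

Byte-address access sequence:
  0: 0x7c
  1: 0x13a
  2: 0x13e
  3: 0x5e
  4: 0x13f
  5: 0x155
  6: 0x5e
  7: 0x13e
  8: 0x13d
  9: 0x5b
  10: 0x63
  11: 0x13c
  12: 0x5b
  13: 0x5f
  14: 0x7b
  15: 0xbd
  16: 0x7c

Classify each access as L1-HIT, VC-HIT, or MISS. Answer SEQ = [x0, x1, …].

#0 0x7c→b15/s7 MISS; vc=[]
#1 0x13a→b39/s7 MISS; vc=[15]
#2 0x13e→b39/s7 L1-HIT; vc=[15]
#3 0x5e→b11/s3 MISS; vc=[15]
#4 0x13f→b39/s7 L1-HIT; vc=[15]
#5 0x155→b42/s2 MISS; vc=[15]
#6 0x5e→b11/s3 L1-HIT; vc=[15]
#7 0x13e→b39/s7 L1-HIT; vc=[15]
#8 0x13d→b39/s7 L1-HIT; vc=[15]
#9 0x5b→b11/s3 L1-HIT; vc=[15]
#10 0x63→b12/s4 MISS; vc=[15]
#11 0x13c→b39/s7 L1-HIT; vc=[15]
#12 0x5b→b11/s3 L1-HIT; vc=[15]
#13 0x5f→b11/s3 L1-HIT; vc=[15]
#14 0x7b→b15/s7 VC-HIT; vc=[39]
#15 0xbd→b23/s7 MISS; vc=[39,15]
#16 0x7c→b15/s7 VC-HIT; vc=[39,23]

SEQ = [MISS, MISS, L1-HIT, MISS, L1-HIT, MISS, L1-HIT, L1-HIT, L1-HIT, L1-HIT, MISS, L1-HIT, L1-HIT, L1-HIT, VC-HIT, MISS, VC-HIT]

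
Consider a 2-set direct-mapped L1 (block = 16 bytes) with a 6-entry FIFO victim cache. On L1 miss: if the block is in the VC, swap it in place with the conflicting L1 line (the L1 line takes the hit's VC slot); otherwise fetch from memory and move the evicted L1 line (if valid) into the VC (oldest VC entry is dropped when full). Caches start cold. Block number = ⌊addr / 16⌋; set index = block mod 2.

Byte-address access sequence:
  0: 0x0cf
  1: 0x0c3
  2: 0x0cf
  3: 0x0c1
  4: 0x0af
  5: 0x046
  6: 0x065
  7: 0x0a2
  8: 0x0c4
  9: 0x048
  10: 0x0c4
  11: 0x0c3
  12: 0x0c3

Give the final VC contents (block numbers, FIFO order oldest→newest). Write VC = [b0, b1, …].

VC = [10, 6, 4]

0: 0xcf (blk 12, set 0) → MISS  vc=[]
1: 0xc3 (blk 12, set 0) → L1-HIT  vc=[]
2: 0xcf (blk 12, set 0) → L1-HIT  vc=[]
3: 0xc1 (blk 12, set 0) → L1-HIT  vc=[]
4: 0xaf (blk 10, set 0) → MISS  vc=[12]
5: 0x46 (blk 4, set 0) → MISS  vc=[12, 10]
6: 0x65 (blk 6, set 0) → MISS  vc=[12, 10, 4]
7: 0xa2 (blk 10, set 0) → VC-HIT  vc=[12, 6, 4]
8: 0xc4 (blk 12, set 0) → VC-HIT  vc=[10, 6, 4]
9: 0x48 (blk 4, set 0) → VC-HIT  vc=[10, 6, 12]
10: 0xc4 (blk 12, set 0) → VC-HIT  vc=[10, 6, 4]
11: 0xc3 (blk 12, set 0) → L1-HIT  vc=[10, 6, 4]
12: 0xc3 (blk 12, set 0) → L1-HIT  vc=[10, 6, 4]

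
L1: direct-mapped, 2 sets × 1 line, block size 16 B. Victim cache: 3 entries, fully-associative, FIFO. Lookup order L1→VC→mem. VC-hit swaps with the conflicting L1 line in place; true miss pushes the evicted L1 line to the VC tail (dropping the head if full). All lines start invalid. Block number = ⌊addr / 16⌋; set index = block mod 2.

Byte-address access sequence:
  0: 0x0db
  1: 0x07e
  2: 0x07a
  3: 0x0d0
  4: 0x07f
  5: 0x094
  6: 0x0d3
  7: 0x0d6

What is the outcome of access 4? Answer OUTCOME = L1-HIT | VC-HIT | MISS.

OUTCOME = VC-HIT

  [0] addr=0xdb blk=13 s=1: MISS | VC []
  [1] addr=0x7e blk=7 s=1: MISS | VC [13]
  [2] addr=0x7a blk=7 s=1: L1-HIT | VC [13]
  [3] addr=0xd0 blk=13 s=1: VC-HIT | VC [7]
  [4] addr=0x7f blk=7 s=1: VC-HIT | VC [13]
  [5] addr=0x94 blk=9 s=1: MISS | VC [13, 7]
  [6] addr=0xd3 blk=13 s=1: VC-HIT | VC [9, 7]
  [7] addr=0xd6 blk=13 s=1: L1-HIT | VC [9, 7]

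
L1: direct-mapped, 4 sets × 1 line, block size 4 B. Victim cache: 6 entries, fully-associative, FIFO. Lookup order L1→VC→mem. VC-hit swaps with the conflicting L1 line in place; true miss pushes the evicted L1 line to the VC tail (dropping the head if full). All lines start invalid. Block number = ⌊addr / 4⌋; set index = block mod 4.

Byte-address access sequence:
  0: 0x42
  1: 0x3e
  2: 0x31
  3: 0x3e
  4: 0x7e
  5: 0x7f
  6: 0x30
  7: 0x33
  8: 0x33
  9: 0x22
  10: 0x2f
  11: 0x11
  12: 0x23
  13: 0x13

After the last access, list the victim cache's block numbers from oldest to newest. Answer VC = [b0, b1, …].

  [0] addr=0x42 blk=16 s=0: MISS | VC []
  [1] addr=0x3e blk=15 s=3: MISS | VC []
  [2] addr=0x31 blk=12 s=0: MISS | VC [16]
  [3] addr=0x3e blk=15 s=3: L1-HIT | VC [16]
  [4] addr=0x7e blk=31 s=3: MISS | VC [16, 15]
  [5] addr=0x7f blk=31 s=3: L1-HIT | VC [16, 15]
  [6] addr=0x30 blk=12 s=0: L1-HIT | VC [16, 15]
  [7] addr=0x33 blk=12 s=0: L1-HIT | VC [16, 15]
  [8] addr=0x33 blk=12 s=0: L1-HIT | VC [16, 15]
  [9] addr=0x22 blk=8 s=0: MISS | VC [16, 15, 12]
  [10] addr=0x2f blk=11 s=3: MISS | VC [16, 15, 12, 31]
  [11] addr=0x11 blk=4 s=0: MISS | VC [16, 15, 12, 31, 8]
  [12] addr=0x23 blk=8 s=0: VC-HIT | VC [16, 15, 12, 31, 4]
  [13] addr=0x13 blk=4 s=0: VC-HIT | VC [16, 15, 12, 31, 8]

VC = [16, 15, 12, 31, 8]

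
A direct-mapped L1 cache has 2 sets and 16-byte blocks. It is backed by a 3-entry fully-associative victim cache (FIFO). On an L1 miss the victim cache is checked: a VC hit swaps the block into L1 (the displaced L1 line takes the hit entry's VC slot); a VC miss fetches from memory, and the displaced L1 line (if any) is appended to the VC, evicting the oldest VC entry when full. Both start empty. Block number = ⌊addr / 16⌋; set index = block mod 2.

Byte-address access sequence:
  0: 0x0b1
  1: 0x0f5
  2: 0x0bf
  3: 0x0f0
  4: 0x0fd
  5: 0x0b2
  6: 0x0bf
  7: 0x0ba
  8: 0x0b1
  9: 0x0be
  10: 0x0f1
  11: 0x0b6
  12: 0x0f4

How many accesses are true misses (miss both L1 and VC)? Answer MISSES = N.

MISSES = 2

  [0] addr=0xb1 blk=11 s=1: MISS | VC []
  [1] addr=0xf5 blk=15 s=1: MISS | VC [11]
  [2] addr=0xbf blk=11 s=1: VC-HIT | VC [15]
  [3] addr=0xf0 blk=15 s=1: VC-HIT | VC [11]
  [4] addr=0xfd blk=15 s=1: L1-HIT | VC [11]
  [5] addr=0xb2 blk=11 s=1: VC-HIT | VC [15]
  [6] addr=0xbf blk=11 s=1: L1-HIT | VC [15]
  [7] addr=0xba blk=11 s=1: L1-HIT | VC [15]
  [8] addr=0xb1 blk=11 s=1: L1-HIT | VC [15]
  [9] addr=0xbe blk=11 s=1: L1-HIT | VC [15]
  [10] addr=0xf1 blk=15 s=1: VC-HIT | VC [11]
  [11] addr=0xb6 blk=11 s=1: VC-HIT | VC [15]
  [12] addr=0xf4 blk=15 s=1: VC-HIT | VC [11]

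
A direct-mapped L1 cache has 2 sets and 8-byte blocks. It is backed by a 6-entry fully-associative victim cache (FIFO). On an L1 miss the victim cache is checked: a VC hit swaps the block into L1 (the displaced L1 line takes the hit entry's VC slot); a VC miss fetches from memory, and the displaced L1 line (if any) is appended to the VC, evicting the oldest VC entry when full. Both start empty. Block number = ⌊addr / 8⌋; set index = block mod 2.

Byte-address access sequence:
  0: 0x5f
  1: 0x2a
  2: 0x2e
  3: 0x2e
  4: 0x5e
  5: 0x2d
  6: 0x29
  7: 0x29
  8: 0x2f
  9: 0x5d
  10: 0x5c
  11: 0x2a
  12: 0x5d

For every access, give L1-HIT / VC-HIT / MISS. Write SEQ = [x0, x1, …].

  [0] addr=0x5f blk=11 s=1: MISS | VC []
  [1] addr=0x2a blk=5 s=1: MISS | VC [11]
  [2] addr=0x2e blk=5 s=1: L1-HIT | VC [11]
  [3] addr=0x2e blk=5 s=1: L1-HIT | VC [11]
  [4] addr=0x5e blk=11 s=1: VC-HIT | VC [5]
  [5] addr=0x2d blk=5 s=1: VC-HIT | VC [11]
  [6] addr=0x29 blk=5 s=1: L1-HIT | VC [11]
  [7] addr=0x29 blk=5 s=1: L1-HIT | VC [11]
  [8] addr=0x2f blk=5 s=1: L1-HIT | VC [11]
  [9] addr=0x5d blk=11 s=1: VC-HIT | VC [5]
  [10] addr=0x5c blk=11 s=1: L1-HIT | VC [5]
  [11] addr=0x2a blk=5 s=1: VC-HIT | VC [11]
  [12] addr=0x5d blk=11 s=1: VC-HIT | VC [5]

SEQ = [MISS, MISS, L1-HIT, L1-HIT, VC-HIT, VC-HIT, L1-HIT, L1-HIT, L1-HIT, VC-HIT, L1-HIT, VC-HIT, VC-HIT]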